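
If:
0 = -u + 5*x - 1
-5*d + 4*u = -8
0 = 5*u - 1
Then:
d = 44/25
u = 1/5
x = 6/25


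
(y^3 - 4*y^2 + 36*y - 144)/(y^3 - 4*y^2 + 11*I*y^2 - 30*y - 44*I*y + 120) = (y - 6*I)/(y + 5*I)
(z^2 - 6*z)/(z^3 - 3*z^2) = (z - 6)/(z*(z - 3))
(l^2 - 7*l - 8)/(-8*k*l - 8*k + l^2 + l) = (8 - l)/(8*k - l)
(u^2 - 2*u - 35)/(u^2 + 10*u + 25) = (u - 7)/(u + 5)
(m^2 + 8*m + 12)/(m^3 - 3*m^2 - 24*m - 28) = (m + 6)/(m^2 - 5*m - 14)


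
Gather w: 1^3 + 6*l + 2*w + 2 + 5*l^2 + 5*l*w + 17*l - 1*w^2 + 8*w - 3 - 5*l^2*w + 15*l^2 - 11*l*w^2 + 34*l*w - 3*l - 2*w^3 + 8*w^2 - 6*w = 20*l^2 + 20*l - 2*w^3 + w^2*(7 - 11*l) + w*(-5*l^2 + 39*l + 4)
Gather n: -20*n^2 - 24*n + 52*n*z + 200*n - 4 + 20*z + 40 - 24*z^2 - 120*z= -20*n^2 + n*(52*z + 176) - 24*z^2 - 100*z + 36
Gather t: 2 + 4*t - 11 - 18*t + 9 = -14*t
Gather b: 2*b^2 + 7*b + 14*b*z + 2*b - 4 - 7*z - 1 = 2*b^2 + b*(14*z + 9) - 7*z - 5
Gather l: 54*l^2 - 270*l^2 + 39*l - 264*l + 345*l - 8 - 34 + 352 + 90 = -216*l^2 + 120*l + 400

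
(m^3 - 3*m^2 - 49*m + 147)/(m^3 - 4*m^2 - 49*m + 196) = (m - 3)/(m - 4)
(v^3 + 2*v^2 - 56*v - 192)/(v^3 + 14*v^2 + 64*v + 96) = (v - 8)/(v + 4)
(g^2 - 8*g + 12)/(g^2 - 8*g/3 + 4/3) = 3*(g - 6)/(3*g - 2)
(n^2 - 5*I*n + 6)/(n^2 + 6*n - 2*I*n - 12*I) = (n^2 - 5*I*n + 6)/(n^2 + 2*n*(3 - I) - 12*I)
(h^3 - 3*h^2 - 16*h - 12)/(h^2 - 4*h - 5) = (h^2 - 4*h - 12)/(h - 5)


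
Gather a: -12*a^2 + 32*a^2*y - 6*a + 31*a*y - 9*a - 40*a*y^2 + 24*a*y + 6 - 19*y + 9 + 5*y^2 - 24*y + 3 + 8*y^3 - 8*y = a^2*(32*y - 12) + a*(-40*y^2 + 55*y - 15) + 8*y^3 + 5*y^2 - 51*y + 18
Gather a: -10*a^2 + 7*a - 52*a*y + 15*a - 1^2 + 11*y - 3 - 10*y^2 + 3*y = -10*a^2 + a*(22 - 52*y) - 10*y^2 + 14*y - 4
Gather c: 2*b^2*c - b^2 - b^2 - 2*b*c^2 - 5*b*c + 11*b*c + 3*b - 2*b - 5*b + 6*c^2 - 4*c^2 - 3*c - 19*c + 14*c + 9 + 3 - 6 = -2*b^2 - 4*b + c^2*(2 - 2*b) + c*(2*b^2 + 6*b - 8) + 6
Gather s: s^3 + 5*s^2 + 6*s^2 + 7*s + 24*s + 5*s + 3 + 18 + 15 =s^3 + 11*s^2 + 36*s + 36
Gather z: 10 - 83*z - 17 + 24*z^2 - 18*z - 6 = 24*z^2 - 101*z - 13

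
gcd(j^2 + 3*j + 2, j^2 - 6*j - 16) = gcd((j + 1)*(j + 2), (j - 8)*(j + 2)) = j + 2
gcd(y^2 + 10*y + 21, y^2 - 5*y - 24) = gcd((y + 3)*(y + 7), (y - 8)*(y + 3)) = y + 3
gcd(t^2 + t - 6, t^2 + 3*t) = t + 3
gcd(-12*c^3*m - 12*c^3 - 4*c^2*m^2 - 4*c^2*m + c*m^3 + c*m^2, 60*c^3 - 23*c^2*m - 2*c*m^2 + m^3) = 1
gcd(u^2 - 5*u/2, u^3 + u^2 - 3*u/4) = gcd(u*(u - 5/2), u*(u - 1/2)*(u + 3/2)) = u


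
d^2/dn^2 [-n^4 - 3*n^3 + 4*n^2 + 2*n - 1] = -12*n^2 - 18*n + 8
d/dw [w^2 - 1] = 2*w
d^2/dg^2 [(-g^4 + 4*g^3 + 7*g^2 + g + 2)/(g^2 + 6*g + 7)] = 2*(-g^6 - 18*g^5 - 129*g^4 - 261*g^3 + 69*g^2 + 603*g + 359)/(g^6 + 18*g^5 + 129*g^4 + 468*g^3 + 903*g^2 + 882*g + 343)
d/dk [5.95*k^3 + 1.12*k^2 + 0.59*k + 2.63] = 17.85*k^2 + 2.24*k + 0.59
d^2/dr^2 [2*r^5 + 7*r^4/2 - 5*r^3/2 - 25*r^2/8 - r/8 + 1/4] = 40*r^3 + 42*r^2 - 15*r - 25/4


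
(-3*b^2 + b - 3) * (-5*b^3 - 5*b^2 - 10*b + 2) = 15*b^5 + 10*b^4 + 40*b^3 - b^2 + 32*b - 6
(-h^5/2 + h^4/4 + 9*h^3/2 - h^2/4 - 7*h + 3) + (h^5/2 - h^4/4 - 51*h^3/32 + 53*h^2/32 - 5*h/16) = 93*h^3/32 + 45*h^2/32 - 117*h/16 + 3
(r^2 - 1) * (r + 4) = r^3 + 4*r^2 - r - 4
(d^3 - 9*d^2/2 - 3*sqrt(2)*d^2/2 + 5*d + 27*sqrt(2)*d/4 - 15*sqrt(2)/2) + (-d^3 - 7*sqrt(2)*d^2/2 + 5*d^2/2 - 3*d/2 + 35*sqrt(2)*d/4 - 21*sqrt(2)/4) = -5*sqrt(2)*d^2 - 2*d^2 + 7*d/2 + 31*sqrt(2)*d/2 - 51*sqrt(2)/4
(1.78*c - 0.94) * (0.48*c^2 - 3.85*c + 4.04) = 0.8544*c^3 - 7.3042*c^2 + 10.8102*c - 3.7976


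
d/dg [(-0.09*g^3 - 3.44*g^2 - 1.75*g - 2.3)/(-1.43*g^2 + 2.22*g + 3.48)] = (0.1287*g^4 - 0.3996*g^3 - 11.0789*g^2 - 30.5204*g - 0.984)/(2.0449*g^4 - 6.3492*g^3 - 5.0244*g^2 + 15.4512*g + 12.1104)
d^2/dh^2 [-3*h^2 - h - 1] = -6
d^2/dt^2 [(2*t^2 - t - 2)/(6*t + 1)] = -128/(216*t^3 + 108*t^2 + 18*t + 1)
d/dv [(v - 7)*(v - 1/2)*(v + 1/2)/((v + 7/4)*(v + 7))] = 2*(8*v^4 + 140*v^3 - 194*v^2 - 1400*v - 147)/(16*v^4 + 280*v^3 + 1617*v^2 + 3430*v + 2401)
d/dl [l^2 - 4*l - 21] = 2*l - 4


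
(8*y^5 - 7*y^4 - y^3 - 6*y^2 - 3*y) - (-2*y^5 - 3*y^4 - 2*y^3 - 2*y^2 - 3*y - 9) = 10*y^5 - 4*y^4 + y^3 - 4*y^2 + 9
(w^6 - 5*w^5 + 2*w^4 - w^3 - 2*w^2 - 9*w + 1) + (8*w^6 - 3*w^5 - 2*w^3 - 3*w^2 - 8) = 9*w^6 - 8*w^5 + 2*w^4 - 3*w^3 - 5*w^2 - 9*w - 7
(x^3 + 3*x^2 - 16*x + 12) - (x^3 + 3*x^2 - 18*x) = 2*x + 12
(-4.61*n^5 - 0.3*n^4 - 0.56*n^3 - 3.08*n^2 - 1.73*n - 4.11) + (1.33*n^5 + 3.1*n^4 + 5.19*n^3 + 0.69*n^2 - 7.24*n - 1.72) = -3.28*n^5 + 2.8*n^4 + 4.63*n^3 - 2.39*n^2 - 8.97*n - 5.83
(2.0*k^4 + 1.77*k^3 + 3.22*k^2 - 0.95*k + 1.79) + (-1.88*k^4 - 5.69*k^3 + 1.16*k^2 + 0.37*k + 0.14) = 0.12*k^4 - 3.92*k^3 + 4.38*k^2 - 0.58*k + 1.93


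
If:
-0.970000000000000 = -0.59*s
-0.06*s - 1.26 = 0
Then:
No Solution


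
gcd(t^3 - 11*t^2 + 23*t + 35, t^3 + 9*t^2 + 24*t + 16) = t + 1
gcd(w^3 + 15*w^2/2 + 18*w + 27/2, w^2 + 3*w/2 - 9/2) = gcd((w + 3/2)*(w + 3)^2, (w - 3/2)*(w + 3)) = w + 3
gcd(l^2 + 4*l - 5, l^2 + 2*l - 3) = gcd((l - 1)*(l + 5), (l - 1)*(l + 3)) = l - 1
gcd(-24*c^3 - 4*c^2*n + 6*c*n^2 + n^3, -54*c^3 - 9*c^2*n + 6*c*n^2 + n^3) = 6*c + n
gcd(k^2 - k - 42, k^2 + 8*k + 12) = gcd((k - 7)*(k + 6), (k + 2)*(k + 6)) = k + 6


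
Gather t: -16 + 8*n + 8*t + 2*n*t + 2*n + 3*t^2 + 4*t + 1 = 10*n + 3*t^2 + t*(2*n + 12) - 15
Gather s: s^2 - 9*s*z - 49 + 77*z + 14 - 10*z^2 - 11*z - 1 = s^2 - 9*s*z - 10*z^2 + 66*z - 36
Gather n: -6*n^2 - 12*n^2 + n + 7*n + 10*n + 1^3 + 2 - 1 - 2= -18*n^2 + 18*n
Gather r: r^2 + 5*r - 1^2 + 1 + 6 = r^2 + 5*r + 6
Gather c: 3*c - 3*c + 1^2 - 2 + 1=0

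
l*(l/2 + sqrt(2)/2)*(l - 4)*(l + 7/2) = l^4/2 - l^3/4 + sqrt(2)*l^3/2 - 7*l^2 - sqrt(2)*l^2/4 - 7*sqrt(2)*l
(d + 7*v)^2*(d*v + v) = d^3*v + 14*d^2*v^2 + d^2*v + 49*d*v^3 + 14*d*v^2 + 49*v^3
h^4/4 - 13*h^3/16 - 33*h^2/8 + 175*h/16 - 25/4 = (h/4 + 1)*(h - 5)*(h - 5/4)*(h - 1)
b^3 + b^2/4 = b^2*(b + 1/4)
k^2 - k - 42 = (k - 7)*(k + 6)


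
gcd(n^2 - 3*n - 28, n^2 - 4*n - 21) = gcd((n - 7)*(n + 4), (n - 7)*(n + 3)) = n - 7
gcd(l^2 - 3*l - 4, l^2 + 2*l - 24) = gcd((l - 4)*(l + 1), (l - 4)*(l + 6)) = l - 4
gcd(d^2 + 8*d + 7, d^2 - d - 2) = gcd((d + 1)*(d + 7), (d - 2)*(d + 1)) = d + 1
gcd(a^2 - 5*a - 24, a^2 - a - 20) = 1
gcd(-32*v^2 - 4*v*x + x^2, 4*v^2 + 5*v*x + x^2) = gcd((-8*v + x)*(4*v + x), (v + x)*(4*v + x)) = 4*v + x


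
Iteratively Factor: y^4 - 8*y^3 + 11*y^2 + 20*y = (y - 5)*(y^3 - 3*y^2 - 4*y) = y*(y - 5)*(y^2 - 3*y - 4) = y*(y - 5)*(y - 4)*(y + 1)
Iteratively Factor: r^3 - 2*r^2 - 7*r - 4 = (r + 1)*(r^2 - 3*r - 4) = (r - 4)*(r + 1)*(r + 1)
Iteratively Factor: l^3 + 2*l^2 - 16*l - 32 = (l + 4)*(l^2 - 2*l - 8) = (l + 2)*(l + 4)*(l - 4)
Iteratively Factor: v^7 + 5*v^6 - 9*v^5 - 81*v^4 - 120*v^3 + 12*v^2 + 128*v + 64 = (v + 4)*(v^6 + v^5 - 13*v^4 - 29*v^3 - 4*v^2 + 28*v + 16) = (v + 2)*(v + 4)*(v^5 - v^4 - 11*v^3 - 7*v^2 + 10*v + 8) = (v - 4)*(v + 2)*(v + 4)*(v^4 + 3*v^3 + v^2 - 3*v - 2) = (v - 4)*(v - 1)*(v + 2)*(v + 4)*(v^3 + 4*v^2 + 5*v + 2) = (v - 4)*(v - 1)*(v + 1)*(v + 2)*(v + 4)*(v^2 + 3*v + 2) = (v - 4)*(v - 1)*(v + 1)^2*(v + 2)*(v + 4)*(v + 2)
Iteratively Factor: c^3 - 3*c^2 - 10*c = (c + 2)*(c^2 - 5*c) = (c - 5)*(c + 2)*(c)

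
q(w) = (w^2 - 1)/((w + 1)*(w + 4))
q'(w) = 2*w/((w + 1)*(w + 4)) - (w^2 - 1)/((w + 1)*(w + 4)^2) - (w^2 - 1)/((w + 1)^2*(w + 4)) = 5/(w^2 + 8*w + 16)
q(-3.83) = -28.41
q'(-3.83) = 173.01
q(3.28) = 0.31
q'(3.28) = 0.09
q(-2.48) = -2.29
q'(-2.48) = 2.16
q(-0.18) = -0.31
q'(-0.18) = 0.34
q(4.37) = 0.40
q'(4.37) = 0.07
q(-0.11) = -0.29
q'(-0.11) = 0.33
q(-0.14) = -0.30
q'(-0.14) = 0.34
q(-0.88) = -0.60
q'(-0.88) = 0.51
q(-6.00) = 3.50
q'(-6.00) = 1.25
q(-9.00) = 2.00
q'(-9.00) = 0.20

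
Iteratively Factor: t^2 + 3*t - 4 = (t - 1)*(t + 4)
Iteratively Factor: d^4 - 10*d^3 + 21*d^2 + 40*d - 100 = (d - 2)*(d^3 - 8*d^2 + 5*d + 50) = (d - 2)*(d + 2)*(d^2 - 10*d + 25) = (d - 5)*(d - 2)*(d + 2)*(d - 5)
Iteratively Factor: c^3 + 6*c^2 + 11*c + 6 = (c + 1)*(c^2 + 5*c + 6) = (c + 1)*(c + 3)*(c + 2)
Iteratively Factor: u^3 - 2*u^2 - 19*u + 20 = (u - 5)*(u^2 + 3*u - 4) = (u - 5)*(u - 1)*(u + 4)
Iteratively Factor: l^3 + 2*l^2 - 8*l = (l)*(l^2 + 2*l - 8) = l*(l - 2)*(l + 4)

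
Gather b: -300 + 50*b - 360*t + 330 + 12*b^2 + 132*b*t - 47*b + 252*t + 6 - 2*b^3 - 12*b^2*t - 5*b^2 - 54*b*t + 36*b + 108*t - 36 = -2*b^3 + b^2*(7 - 12*t) + b*(78*t + 39)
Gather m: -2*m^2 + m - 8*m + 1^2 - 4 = -2*m^2 - 7*m - 3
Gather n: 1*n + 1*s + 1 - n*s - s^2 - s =n*(1 - s) - s^2 + 1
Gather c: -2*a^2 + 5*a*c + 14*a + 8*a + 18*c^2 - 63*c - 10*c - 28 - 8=-2*a^2 + 22*a + 18*c^2 + c*(5*a - 73) - 36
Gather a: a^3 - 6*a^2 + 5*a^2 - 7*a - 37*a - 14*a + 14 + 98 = a^3 - a^2 - 58*a + 112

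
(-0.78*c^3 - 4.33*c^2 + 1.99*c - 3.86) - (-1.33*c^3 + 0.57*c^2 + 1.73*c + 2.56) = 0.55*c^3 - 4.9*c^2 + 0.26*c - 6.42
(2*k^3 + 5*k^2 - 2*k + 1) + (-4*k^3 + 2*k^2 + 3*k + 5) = -2*k^3 + 7*k^2 + k + 6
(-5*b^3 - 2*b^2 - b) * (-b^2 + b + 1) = 5*b^5 - 3*b^4 - 6*b^3 - 3*b^2 - b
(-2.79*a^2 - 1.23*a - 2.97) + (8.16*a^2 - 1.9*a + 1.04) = 5.37*a^2 - 3.13*a - 1.93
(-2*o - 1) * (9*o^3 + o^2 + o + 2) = -18*o^4 - 11*o^3 - 3*o^2 - 5*o - 2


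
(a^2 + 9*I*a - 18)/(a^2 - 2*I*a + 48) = (a + 3*I)/(a - 8*I)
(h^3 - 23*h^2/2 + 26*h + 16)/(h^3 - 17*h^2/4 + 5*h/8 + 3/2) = 4*(h - 8)/(4*h - 3)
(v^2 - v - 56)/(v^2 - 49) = (v - 8)/(v - 7)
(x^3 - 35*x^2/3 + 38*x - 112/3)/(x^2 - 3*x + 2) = (3*x^2 - 29*x + 56)/(3*(x - 1))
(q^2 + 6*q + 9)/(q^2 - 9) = (q + 3)/(q - 3)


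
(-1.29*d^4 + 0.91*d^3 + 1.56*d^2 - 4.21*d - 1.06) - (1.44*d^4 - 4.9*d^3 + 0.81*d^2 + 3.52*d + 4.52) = -2.73*d^4 + 5.81*d^3 + 0.75*d^2 - 7.73*d - 5.58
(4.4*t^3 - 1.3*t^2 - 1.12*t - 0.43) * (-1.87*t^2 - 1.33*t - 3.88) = -8.228*t^5 - 3.421*t^4 - 13.2486*t^3 + 7.3377*t^2 + 4.9175*t + 1.6684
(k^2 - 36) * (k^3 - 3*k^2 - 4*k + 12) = k^5 - 3*k^4 - 40*k^3 + 120*k^2 + 144*k - 432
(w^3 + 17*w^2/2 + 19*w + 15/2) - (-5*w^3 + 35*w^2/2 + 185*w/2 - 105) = 6*w^3 - 9*w^2 - 147*w/2 + 225/2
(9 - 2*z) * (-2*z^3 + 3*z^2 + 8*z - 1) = 4*z^4 - 24*z^3 + 11*z^2 + 74*z - 9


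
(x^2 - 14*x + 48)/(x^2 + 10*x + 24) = (x^2 - 14*x + 48)/(x^2 + 10*x + 24)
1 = 1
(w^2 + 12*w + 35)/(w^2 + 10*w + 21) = (w + 5)/(w + 3)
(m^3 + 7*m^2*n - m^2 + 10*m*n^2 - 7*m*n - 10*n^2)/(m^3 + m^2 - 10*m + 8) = (m^2 + 7*m*n + 10*n^2)/(m^2 + 2*m - 8)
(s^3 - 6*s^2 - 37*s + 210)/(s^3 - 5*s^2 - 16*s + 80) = (s^2 - s - 42)/(s^2 - 16)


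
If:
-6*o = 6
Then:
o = -1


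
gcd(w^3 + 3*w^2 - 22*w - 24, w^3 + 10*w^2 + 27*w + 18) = w^2 + 7*w + 6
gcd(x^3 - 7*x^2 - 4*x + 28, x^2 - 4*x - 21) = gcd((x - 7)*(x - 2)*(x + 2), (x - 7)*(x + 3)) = x - 7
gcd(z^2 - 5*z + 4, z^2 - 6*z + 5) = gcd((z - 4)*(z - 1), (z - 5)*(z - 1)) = z - 1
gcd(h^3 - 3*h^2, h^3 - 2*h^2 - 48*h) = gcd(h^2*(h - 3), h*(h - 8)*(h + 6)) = h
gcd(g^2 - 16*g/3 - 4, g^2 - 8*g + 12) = g - 6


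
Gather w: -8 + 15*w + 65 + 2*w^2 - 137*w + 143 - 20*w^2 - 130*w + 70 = -18*w^2 - 252*w + 270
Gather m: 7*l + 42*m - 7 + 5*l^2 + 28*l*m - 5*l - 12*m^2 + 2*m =5*l^2 + 2*l - 12*m^2 + m*(28*l + 44) - 7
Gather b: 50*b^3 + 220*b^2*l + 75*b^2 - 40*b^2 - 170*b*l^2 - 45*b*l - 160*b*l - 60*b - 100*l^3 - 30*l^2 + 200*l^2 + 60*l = 50*b^3 + b^2*(220*l + 35) + b*(-170*l^2 - 205*l - 60) - 100*l^3 + 170*l^2 + 60*l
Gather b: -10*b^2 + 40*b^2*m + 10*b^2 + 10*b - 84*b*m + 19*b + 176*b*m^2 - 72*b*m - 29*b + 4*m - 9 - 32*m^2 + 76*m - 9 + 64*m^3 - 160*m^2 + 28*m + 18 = 40*b^2*m + b*(176*m^2 - 156*m) + 64*m^3 - 192*m^2 + 108*m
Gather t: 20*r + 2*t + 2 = 20*r + 2*t + 2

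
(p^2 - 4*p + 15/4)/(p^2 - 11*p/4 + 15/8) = 2*(2*p - 5)/(4*p - 5)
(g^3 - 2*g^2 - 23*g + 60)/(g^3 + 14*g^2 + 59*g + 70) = (g^2 - 7*g + 12)/(g^2 + 9*g + 14)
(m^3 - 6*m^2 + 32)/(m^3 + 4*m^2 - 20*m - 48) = (m - 4)/(m + 6)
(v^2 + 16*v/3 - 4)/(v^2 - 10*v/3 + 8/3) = (3*v^2 + 16*v - 12)/(3*v^2 - 10*v + 8)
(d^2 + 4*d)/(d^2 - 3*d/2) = 2*(d + 4)/(2*d - 3)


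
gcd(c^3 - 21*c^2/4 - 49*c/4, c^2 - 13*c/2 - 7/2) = c - 7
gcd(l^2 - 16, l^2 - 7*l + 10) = 1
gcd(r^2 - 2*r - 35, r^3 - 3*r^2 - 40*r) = r + 5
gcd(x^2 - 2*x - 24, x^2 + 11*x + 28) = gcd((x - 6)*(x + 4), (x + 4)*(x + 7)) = x + 4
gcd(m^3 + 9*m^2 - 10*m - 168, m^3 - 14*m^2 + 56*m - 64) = m - 4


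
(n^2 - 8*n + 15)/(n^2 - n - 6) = (n - 5)/(n + 2)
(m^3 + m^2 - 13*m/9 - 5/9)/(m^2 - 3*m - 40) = (-m^3 - m^2 + 13*m/9 + 5/9)/(-m^2 + 3*m + 40)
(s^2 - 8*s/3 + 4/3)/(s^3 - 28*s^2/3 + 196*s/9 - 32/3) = 3*(s - 2)/(3*s^2 - 26*s + 48)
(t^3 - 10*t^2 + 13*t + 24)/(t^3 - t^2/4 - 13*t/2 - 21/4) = 4*(t - 8)/(4*t + 7)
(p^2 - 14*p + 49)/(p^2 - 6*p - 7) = (p - 7)/(p + 1)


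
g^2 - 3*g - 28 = (g - 7)*(g + 4)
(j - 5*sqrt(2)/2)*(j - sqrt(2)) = j^2 - 7*sqrt(2)*j/2 + 5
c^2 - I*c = c*(c - I)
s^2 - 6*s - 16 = (s - 8)*(s + 2)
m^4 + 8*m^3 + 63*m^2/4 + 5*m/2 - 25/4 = (m - 1/2)*(m + 1)*(m + 5/2)*(m + 5)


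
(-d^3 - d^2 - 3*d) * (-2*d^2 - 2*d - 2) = 2*d^5 + 4*d^4 + 10*d^3 + 8*d^2 + 6*d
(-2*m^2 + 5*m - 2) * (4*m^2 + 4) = -8*m^4 + 20*m^3 - 16*m^2 + 20*m - 8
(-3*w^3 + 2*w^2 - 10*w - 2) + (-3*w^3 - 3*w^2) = -6*w^3 - w^2 - 10*w - 2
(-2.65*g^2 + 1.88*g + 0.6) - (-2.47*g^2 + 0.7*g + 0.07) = -0.18*g^2 + 1.18*g + 0.53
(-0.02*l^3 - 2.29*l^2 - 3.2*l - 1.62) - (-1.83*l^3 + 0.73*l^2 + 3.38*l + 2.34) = 1.81*l^3 - 3.02*l^2 - 6.58*l - 3.96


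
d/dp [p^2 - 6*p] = 2*p - 6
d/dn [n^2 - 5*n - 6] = 2*n - 5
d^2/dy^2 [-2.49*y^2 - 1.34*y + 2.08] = -4.98000000000000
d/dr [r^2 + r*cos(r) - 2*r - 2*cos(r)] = -r*sin(r) + 2*r + 2*sin(r) + cos(r) - 2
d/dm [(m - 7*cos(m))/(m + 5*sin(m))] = (7*m*sin(m) - 5*m*cos(m) + 5*sin(m) + 7*cos(m) + 35)/(m + 5*sin(m))^2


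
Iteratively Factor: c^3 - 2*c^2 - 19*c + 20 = (c - 1)*(c^2 - c - 20) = (c - 1)*(c + 4)*(c - 5)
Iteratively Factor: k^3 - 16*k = (k)*(k^2 - 16) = k*(k + 4)*(k - 4)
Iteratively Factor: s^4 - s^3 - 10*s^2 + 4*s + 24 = (s - 2)*(s^3 + s^2 - 8*s - 12) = (s - 2)*(s + 2)*(s^2 - s - 6) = (s - 3)*(s - 2)*(s + 2)*(s + 2)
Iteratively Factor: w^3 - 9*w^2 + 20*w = (w - 4)*(w^2 - 5*w) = (w - 5)*(w - 4)*(w)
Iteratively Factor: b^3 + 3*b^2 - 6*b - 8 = (b + 1)*(b^2 + 2*b - 8) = (b + 1)*(b + 4)*(b - 2)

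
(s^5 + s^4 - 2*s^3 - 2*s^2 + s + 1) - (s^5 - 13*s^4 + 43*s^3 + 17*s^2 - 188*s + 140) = 14*s^4 - 45*s^3 - 19*s^2 + 189*s - 139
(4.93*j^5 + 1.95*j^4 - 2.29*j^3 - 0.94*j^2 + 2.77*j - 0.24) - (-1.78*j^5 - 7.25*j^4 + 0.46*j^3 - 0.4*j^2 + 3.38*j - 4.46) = 6.71*j^5 + 9.2*j^4 - 2.75*j^3 - 0.54*j^2 - 0.61*j + 4.22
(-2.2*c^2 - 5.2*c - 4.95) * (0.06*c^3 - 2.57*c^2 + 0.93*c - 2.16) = -0.132*c^5 + 5.342*c^4 + 11.021*c^3 + 12.6375*c^2 + 6.6285*c + 10.692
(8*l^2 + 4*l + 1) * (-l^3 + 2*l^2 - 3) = -8*l^5 + 12*l^4 + 7*l^3 - 22*l^2 - 12*l - 3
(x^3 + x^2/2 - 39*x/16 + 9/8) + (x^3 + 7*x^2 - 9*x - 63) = 2*x^3 + 15*x^2/2 - 183*x/16 - 495/8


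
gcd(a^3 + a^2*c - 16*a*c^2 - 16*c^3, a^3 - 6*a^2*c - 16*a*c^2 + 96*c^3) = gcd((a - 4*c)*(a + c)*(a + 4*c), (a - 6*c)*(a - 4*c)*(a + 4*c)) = a^2 - 16*c^2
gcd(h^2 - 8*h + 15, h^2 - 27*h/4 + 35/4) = h - 5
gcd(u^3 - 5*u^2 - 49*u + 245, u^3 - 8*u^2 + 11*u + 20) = u - 5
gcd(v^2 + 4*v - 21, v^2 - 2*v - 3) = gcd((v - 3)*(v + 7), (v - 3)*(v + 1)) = v - 3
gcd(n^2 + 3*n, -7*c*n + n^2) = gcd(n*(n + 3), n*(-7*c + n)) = n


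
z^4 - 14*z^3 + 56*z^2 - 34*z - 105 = (z - 7)*(z - 5)*(z - 3)*(z + 1)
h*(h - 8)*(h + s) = h^3 + h^2*s - 8*h^2 - 8*h*s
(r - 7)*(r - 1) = r^2 - 8*r + 7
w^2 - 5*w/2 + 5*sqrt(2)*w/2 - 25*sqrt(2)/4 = (w - 5/2)*(w + 5*sqrt(2)/2)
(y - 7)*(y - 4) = y^2 - 11*y + 28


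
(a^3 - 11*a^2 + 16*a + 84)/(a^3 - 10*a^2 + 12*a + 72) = (a - 7)/(a - 6)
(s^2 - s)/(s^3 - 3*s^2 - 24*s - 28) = s*(1 - s)/(-s^3 + 3*s^2 + 24*s + 28)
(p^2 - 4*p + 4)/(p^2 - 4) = (p - 2)/(p + 2)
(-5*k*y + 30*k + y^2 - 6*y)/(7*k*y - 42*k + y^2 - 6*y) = (-5*k + y)/(7*k + y)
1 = 1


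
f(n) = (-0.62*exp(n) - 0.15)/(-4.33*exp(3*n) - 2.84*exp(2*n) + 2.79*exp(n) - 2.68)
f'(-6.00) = 0.00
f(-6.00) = 0.06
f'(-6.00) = 0.00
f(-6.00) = 0.06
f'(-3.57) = 0.01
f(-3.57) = 0.06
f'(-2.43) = 0.03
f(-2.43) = 0.08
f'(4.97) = -0.00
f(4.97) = 0.00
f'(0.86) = -0.05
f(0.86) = 0.02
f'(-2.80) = 0.02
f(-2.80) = 0.07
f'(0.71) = -0.06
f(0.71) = 0.03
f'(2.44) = -0.00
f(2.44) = 0.00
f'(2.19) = -0.00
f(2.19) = 0.00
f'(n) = (-0.62*exp(n) - 0.15)*(12.99*exp(3*n) + 5.68*exp(2*n) - 2.79*exp(n))/(-4.33*exp(3*n) - 2.84*exp(2*n) + 2.79*exp(n) - 2.68)^2 - 0.62*exp(n)/(-4.33*exp(3*n) - 2.84*exp(2*n) + 2.79*exp(n) - 2.68)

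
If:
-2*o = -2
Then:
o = 1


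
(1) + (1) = 2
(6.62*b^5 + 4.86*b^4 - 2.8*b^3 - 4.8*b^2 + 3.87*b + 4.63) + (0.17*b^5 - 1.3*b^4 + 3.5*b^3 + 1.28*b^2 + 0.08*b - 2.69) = 6.79*b^5 + 3.56*b^4 + 0.7*b^3 - 3.52*b^2 + 3.95*b + 1.94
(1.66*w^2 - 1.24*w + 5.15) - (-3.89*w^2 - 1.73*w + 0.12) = 5.55*w^2 + 0.49*w + 5.03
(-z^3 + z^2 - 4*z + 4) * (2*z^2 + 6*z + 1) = -2*z^5 - 4*z^4 - 3*z^3 - 15*z^2 + 20*z + 4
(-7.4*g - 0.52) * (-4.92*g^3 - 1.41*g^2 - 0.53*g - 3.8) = 36.408*g^4 + 12.9924*g^3 + 4.6552*g^2 + 28.3956*g + 1.976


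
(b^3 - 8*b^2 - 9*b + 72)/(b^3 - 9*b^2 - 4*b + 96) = (b - 3)/(b - 4)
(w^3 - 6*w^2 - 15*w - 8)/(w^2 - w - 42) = (-w^3 + 6*w^2 + 15*w + 8)/(-w^2 + w + 42)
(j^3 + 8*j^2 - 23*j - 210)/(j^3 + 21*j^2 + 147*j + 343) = (j^2 + j - 30)/(j^2 + 14*j + 49)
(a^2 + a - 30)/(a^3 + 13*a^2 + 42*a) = (a - 5)/(a*(a + 7))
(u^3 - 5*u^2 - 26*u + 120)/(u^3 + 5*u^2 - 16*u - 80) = (u - 6)/(u + 4)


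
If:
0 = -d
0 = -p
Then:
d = 0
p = 0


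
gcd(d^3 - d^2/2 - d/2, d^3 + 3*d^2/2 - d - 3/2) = d - 1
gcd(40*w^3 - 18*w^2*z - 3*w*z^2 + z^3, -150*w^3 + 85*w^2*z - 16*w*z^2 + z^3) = -5*w + z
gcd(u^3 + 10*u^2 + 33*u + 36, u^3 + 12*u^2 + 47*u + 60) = u^2 + 7*u + 12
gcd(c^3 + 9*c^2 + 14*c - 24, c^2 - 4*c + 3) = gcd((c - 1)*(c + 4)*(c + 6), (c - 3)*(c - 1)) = c - 1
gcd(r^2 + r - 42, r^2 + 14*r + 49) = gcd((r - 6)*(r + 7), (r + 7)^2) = r + 7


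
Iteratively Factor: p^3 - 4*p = (p - 2)*(p^2 + 2*p) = (p - 2)*(p + 2)*(p)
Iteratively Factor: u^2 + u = (u + 1)*(u)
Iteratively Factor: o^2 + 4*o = (o + 4)*(o)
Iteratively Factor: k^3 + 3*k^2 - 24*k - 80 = (k - 5)*(k^2 + 8*k + 16) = (k - 5)*(k + 4)*(k + 4)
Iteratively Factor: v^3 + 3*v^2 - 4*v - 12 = (v + 3)*(v^2 - 4) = (v + 2)*(v + 3)*(v - 2)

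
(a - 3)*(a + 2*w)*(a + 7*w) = a^3 + 9*a^2*w - 3*a^2 + 14*a*w^2 - 27*a*w - 42*w^2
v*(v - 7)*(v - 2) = v^3 - 9*v^2 + 14*v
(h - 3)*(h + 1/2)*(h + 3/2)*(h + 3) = h^4 + 2*h^3 - 33*h^2/4 - 18*h - 27/4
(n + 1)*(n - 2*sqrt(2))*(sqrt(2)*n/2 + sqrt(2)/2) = sqrt(2)*n^3/2 - 2*n^2 + sqrt(2)*n^2 - 4*n + sqrt(2)*n/2 - 2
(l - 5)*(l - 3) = l^2 - 8*l + 15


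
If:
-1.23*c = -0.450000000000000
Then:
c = 0.37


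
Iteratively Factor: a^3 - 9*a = (a + 3)*(a^2 - 3*a) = a*(a + 3)*(a - 3)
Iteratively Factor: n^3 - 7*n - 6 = (n - 3)*(n^2 + 3*n + 2) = (n - 3)*(n + 1)*(n + 2)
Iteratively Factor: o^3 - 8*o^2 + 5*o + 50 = (o - 5)*(o^2 - 3*o - 10) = (o - 5)*(o + 2)*(o - 5)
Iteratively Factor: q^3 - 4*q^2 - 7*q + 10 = (q + 2)*(q^2 - 6*q + 5) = (q - 1)*(q + 2)*(q - 5)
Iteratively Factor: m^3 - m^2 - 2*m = (m + 1)*(m^2 - 2*m) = (m - 2)*(m + 1)*(m)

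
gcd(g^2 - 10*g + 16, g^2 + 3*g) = 1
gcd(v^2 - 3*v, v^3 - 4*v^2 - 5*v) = v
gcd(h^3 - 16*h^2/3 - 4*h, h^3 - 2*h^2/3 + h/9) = h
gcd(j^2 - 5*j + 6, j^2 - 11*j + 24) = j - 3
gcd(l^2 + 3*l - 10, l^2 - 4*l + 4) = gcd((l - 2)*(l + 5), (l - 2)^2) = l - 2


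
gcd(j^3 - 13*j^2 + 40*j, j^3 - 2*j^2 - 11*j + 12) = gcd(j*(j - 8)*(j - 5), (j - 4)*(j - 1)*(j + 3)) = 1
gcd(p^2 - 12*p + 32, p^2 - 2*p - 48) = p - 8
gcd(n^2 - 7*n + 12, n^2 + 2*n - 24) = n - 4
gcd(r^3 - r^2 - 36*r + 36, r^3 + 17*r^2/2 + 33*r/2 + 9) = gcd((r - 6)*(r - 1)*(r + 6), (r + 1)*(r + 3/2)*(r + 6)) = r + 6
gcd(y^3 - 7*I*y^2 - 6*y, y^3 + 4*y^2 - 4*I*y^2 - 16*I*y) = y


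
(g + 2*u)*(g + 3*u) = g^2 + 5*g*u + 6*u^2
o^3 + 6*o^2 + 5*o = o*(o + 1)*(o + 5)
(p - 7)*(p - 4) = p^2 - 11*p + 28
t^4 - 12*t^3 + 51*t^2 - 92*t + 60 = (t - 5)*(t - 3)*(t - 2)^2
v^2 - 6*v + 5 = (v - 5)*(v - 1)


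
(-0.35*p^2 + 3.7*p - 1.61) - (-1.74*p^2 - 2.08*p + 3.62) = 1.39*p^2 + 5.78*p - 5.23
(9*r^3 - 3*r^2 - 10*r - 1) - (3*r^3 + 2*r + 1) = 6*r^3 - 3*r^2 - 12*r - 2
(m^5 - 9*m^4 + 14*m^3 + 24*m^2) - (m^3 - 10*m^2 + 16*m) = m^5 - 9*m^4 + 13*m^3 + 34*m^2 - 16*m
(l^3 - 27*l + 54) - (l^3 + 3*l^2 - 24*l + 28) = -3*l^2 - 3*l + 26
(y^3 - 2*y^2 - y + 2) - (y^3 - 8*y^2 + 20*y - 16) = 6*y^2 - 21*y + 18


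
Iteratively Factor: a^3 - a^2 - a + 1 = (a + 1)*(a^2 - 2*a + 1) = (a - 1)*(a + 1)*(a - 1)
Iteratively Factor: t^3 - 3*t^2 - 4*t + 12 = (t - 3)*(t^2 - 4) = (t - 3)*(t + 2)*(t - 2)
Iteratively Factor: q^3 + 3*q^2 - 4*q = (q + 4)*(q^2 - q) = (q - 1)*(q + 4)*(q)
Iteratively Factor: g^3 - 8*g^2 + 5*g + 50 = (g - 5)*(g^2 - 3*g - 10) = (g - 5)^2*(g + 2)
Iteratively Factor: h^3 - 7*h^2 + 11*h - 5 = (h - 5)*(h^2 - 2*h + 1) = (h - 5)*(h - 1)*(h - 1)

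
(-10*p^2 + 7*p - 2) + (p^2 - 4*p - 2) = -9*p^2 + 3*p - 4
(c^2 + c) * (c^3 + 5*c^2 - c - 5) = c^5 + 6*c^4 + 4*c^3 - 6*c^2 - 5*c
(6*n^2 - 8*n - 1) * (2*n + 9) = 12*n^3 + 38*n^2 - 74*n - 9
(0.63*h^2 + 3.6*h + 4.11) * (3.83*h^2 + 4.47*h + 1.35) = 2.4129*h^4 + 16.6041*h^3 + 32.6838*h^2 + 23.2317*h + 5.5485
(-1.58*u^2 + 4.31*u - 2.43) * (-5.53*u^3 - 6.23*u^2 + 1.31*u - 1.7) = 8.7374*u^5 - 13.9909*u^4 - 15.4832*u^3 + 23.471*u^2 - 10.5103*u + 4.131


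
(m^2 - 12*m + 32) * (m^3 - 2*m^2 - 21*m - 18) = m^5 - 14*m^4 + 35*m^3 + 170*m^2 - 456*m - 576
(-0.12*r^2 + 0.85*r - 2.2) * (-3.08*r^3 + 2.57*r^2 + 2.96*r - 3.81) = 0.3696*r^5 - 2.9264*r^4 + 8.6053*r^3 - 2.6808*r^2 - 9.7505*r + 8.382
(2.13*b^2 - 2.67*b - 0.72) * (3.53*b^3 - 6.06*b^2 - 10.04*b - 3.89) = 7.5189*b^5 - 22.3329*b^4 - 7.7466*b^3 + 22.8843*b^2 + 17.6151*b + 2.8008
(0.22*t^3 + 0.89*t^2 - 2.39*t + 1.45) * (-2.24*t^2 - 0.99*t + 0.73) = -0.4928*t^5 - 2.2114*t^4 + 4.6331*t^3 - 0.2322*t^2 - 3.1802*t + 1.0585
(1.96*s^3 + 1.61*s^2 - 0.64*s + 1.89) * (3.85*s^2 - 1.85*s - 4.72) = 7.546*s^5 + 2.5725*s^4 - 14.6937*s^3 + 0.8613*s^2 - 0.4757*s - 8.9208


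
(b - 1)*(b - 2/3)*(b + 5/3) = b^3 - 19*b/9 + 10/9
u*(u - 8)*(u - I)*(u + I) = u^4 - 8*u^3 + u^2 - 8*u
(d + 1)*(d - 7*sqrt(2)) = d^2 - 7*sqrt(2)*d + d - 7*sqrt(2)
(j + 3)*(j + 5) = j^2 + 8*j + 15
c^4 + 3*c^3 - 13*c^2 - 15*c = c*(c - 3)*(c + 1)*(c + 5)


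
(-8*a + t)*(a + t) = -8*a^2 - 7*a*t + t^2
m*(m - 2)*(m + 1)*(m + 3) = m^4 + 2*m^3 - 5*m^2 - 6*m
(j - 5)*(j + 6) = j^2 + j - 30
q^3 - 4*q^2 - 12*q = q*(q - 6)*(q + 2)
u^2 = u^2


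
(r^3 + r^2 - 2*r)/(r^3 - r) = (r + 2)/(r + 1)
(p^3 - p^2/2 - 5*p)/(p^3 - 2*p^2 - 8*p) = (p - 5/2)/(p - 4)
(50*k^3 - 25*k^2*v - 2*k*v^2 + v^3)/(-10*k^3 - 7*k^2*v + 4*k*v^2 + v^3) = (-5*k + v)/(k + v)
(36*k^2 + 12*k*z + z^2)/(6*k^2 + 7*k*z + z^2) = (6*k + z)/(k + z)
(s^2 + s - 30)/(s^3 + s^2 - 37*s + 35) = (s + 6)/(s^2 + 6*s - 7)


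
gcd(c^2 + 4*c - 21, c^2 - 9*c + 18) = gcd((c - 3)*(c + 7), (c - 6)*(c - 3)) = c - 3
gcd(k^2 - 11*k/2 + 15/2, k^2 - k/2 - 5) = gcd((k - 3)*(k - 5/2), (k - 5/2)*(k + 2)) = k - 5/2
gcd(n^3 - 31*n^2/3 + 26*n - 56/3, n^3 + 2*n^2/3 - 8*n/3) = n - 4/3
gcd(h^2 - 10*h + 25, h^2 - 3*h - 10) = h - 5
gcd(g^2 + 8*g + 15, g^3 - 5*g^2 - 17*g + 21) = g + 3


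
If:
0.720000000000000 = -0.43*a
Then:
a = -1.67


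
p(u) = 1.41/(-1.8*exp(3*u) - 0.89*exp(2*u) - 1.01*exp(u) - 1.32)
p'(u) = 1.41*(5.4*exp(3*u) + 1.78*exp(2*u) + 1.01*exp(u))/(-1.8*exp(3*u) - 0.89*exp(2*u) - 1.01*exp(u) - 1.32)^2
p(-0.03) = -0.29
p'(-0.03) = 0.47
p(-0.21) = -0.38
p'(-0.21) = 0.51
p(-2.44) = -1.00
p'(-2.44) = 0.07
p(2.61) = -0.00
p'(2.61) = 0.00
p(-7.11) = -1.07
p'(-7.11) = 0.00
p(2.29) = -0.00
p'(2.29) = 0.00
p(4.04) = -0.00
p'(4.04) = 0.00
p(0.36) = -0.14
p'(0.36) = 0.30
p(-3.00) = -1.03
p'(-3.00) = 0.04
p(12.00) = 0.00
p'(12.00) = 0.00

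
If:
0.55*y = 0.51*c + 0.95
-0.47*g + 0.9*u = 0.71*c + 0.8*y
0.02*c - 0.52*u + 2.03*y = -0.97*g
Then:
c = 1.07843137254902*y - 1.86274509803922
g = -1.64214906452559*y - 1.04071918299614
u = 0.882084682425309*y - 2.01298559512892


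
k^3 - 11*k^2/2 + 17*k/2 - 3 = (k - 3)*(k - 2)*(k - 1/2)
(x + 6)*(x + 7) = x^2 + 13*x + 42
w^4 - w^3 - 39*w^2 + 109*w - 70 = (w - 5)*(w - 2)*(w - 1)*(w + 7)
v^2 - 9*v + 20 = (v - 5)*(v - 4)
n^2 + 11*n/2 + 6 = (n + 3/2)*(n + 4)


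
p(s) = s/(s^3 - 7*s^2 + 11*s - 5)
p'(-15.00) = 0.00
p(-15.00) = 0.00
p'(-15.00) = 0.00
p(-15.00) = 0.00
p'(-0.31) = -0.05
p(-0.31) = 0.03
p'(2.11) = 0.58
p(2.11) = -0.59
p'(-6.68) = 0.00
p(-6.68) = 0.01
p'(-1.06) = 0.01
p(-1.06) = 0.04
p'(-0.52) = -0.02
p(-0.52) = 0.04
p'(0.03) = -0.23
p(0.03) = -0.01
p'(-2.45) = 0.01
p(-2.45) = 0.03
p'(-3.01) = 0.01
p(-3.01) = 0.02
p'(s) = s*(-3*s^2 + 14*s - 11)/(s^3 - 7*s^2 + 11*s - 5)^2 + 1/(s^3 - 7*s^2 + 11*s - 5)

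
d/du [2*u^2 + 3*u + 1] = 4*u + 3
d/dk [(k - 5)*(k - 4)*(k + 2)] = 3*k^2 - 14*k + 2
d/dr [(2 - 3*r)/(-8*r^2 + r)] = 2*(-12*r^2 + 16*r - 1)/(r^2*(64*r^2 - 16*r + 1))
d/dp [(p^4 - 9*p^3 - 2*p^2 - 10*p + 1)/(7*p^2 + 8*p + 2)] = (14*p^5 - 39*p^4 - 136*p^3 - 22*p - 28)/(49*p^4 + 112*p^3 + 92*p^2 + 32*p + 4)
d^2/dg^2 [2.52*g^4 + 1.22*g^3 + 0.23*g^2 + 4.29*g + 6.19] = 30.24*g^2 + 7.32*g + 0.46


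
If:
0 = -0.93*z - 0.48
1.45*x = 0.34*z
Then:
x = -0.12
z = -0.52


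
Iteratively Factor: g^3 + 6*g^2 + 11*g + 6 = (g + 2)*(g^2 + 4*g + 3) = (g + 2)*(g + 3)*(g + 1)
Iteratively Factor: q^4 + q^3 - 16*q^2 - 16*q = (q - 4)*(q^3 + 5*q^2 + 4*q) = (q - 4)*(q + 4)*(q^2 + q) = q*(q - 4)*(q + 4)*(q + 1)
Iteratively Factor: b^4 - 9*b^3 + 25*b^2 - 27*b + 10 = (b - 1)*(b^3 - 8*b^2 + 17*b - 10) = (b - 1)^2*(b^2 - 7*b + 10) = (b - 5)*(b - 1)^2*(b - 2)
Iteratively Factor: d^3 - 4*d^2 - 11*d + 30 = (d - 5)*(d^2 + d - 6) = (d - 5)*(d + 3)*(d - 2)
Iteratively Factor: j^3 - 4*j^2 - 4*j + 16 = (j - 4)*(j^2 - 4) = (j - 4)*(j + 2)*(j - 2)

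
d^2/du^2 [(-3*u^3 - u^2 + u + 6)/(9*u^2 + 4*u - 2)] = 2*(15*u^3 + 1476*u^2 + 666*u + 208)/(729*u^6 + 972*u^5 - 54*u^4 - 368*u^3 + 12*u^2 + 48*u - 8)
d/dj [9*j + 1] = 9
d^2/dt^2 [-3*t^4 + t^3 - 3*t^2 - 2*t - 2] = -36*t^2 + 6*t - 6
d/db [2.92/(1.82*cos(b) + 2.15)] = 5.3144*sin(b)/(1.82*cos(b) + 2.15)^2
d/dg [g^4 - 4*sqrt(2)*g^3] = 4*g^2*(g - 3*sqrt(2))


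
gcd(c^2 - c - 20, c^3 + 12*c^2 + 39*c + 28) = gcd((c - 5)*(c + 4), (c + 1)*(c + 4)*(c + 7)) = c + 4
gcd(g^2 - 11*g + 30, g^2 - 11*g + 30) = g^2 - 11*g + 30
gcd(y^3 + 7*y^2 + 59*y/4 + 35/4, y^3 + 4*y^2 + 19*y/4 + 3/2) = 1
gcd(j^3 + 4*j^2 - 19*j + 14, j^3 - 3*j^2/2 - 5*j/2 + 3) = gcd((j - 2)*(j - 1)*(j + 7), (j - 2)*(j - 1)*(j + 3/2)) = j^2 - 3*j + 2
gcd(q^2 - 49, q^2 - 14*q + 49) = q - 7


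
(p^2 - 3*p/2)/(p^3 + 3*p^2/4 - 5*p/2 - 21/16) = 8*p/(8*p^2 + 18*p + 7)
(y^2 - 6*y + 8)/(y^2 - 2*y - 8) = (y - 2)/(y + 2)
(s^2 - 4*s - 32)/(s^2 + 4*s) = (s - 8)/s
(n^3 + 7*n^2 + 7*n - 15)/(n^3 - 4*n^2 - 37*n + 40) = (n + 3)/(n - 8)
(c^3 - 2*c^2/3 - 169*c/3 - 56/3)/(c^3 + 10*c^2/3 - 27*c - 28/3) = (c - 8)/(c - 4)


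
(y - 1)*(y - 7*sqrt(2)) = y^2 - 7*sqrt(2)*y - y + 7*sqrt(2)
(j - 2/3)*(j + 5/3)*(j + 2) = j^3 + 3*j^2 + 8*j/9 - 20/9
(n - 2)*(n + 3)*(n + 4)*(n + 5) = n^4 + 10*n^3 + 23*n^2 - 34*n - 120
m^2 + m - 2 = (m - 1)*(m + 2)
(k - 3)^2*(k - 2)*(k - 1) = k^4 - 9*k^3 + 29*k^2 - 39*k + 18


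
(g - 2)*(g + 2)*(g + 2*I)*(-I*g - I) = -I*g^4 + 2*g^3 - I*g^3 + 2*g^2 + 4*I*g^2 - 8*g + 4*I*g - 8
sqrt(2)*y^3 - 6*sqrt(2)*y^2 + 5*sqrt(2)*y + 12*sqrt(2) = (y - 4)*(y - 3)*(sqrt(2)*y + sqrt(2))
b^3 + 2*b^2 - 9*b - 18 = (b - 3)*(b + 2)*(b + 3)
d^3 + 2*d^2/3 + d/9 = d*(d + 1/3)^2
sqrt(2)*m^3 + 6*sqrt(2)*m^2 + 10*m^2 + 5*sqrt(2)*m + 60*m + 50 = (m + 5)*(m + 5*sqrt(2))*(sqrt(2)*m + sqrt(2))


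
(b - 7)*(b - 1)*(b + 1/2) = b^3 - 15*b^2/2 + 3*b + 7/2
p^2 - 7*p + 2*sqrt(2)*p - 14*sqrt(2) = (p - 7)*(p + 2*sqrt(2))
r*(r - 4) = r^2 - 4*r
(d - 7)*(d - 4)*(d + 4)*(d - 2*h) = d^4 - 2*d^3*h - 7*d^3 + 14*d^2*h - 16*d^2 + 32*d*h + 112*d - 224*h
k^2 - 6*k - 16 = (k - 8)*(k + 2)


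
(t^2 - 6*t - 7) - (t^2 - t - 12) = 5 - 5*t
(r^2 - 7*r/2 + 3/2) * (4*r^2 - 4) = 4*r^4 - 14*r^3 + 2*r^2 + 14*r - 6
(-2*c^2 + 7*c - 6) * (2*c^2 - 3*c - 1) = -4*c^4 + 20*c^3 - 31*c^2 + 11*c + 6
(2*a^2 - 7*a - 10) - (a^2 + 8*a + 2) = a^2 - 15*a - 12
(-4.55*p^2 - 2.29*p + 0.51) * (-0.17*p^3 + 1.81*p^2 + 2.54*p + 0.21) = 0.7735*p^5 - 7.8462*p^4 - 15.7886*p^3 - 5.849*p^2 + 0.8145*p + 0.1071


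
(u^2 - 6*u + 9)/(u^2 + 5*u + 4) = (u^2 - 6*u + 9)/(u^2 + 5*u + 4)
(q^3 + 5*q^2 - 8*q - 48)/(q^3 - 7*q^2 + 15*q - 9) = (q^2 + 8*q + 16)/(q^2 - 4*q + 3)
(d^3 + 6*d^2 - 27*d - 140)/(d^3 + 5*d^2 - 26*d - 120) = (d + 7)/(d + 6)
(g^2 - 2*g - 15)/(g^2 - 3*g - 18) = (g - 5)/(g - 6)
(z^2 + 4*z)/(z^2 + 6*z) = (z + 4)/(z + 6)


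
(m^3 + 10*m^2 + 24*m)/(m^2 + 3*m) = (m^2 + 10*m + 24)/(m + 3)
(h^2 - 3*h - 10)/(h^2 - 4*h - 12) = (h - 5)/(h - 6)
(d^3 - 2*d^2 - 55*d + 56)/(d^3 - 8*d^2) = 1 + 6/d - 7/d^2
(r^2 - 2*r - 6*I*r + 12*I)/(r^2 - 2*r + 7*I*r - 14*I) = (r - 6*I)/(r + 7*I)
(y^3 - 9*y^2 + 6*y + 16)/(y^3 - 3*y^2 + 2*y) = (y^2 - 7*y - 8)/(y*(y - 1))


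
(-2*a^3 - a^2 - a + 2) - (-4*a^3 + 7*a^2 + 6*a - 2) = 2*a^3 - 8*a^2 - 7*a + 4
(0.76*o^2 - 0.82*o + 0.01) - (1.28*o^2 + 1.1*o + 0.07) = -0.52*o^2 - 1.92*o - 0.06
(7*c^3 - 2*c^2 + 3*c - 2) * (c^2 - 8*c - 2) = 7*c^5 - 58*c^4 + 5*c^3 - 22*c^2 + 10*c + 4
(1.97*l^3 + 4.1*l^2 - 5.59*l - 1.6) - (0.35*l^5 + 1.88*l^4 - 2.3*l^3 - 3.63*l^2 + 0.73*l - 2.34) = -0.35*l^5 - 1.88*l^4 + 4.27*l^3 + 7.73*l^2 - 6.32*l + 0.74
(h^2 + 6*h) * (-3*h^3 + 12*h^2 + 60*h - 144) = -3*h^5 - 6*h^4 + 132*h^3 + 216*h^2 - 864*h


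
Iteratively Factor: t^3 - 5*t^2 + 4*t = (t)*(t^2 - 5*t + 4) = t*(t - 1)*(t - 4)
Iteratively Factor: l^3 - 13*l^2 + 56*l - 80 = (l - 4)*(l^2 - 9*l + 20) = (l - 4)^2*(l - 5)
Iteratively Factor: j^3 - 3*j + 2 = (j - 1)*(j^2 + j - 2) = (j - 1)*(j + 2)*(j - 1)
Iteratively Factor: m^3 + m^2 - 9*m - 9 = (m + 3)*(m^2 - 2*m - 3) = (m + 1)*(m + 3)*(m - 3)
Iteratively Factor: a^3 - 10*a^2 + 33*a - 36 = (a - 4)*(a^2 - 6*a + 9) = (a - 4)*(a - 3)*(a - 3)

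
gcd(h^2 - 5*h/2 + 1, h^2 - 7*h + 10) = h - 2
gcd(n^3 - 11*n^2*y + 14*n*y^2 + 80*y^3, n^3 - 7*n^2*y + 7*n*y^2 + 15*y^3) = -n + 5*y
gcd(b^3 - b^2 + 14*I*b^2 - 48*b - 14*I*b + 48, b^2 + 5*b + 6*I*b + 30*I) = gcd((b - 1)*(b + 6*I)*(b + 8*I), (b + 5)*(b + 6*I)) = b + 6*I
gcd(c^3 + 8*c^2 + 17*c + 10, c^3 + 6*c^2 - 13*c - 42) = c + 2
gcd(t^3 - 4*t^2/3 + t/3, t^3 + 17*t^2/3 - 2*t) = t^2 - t/3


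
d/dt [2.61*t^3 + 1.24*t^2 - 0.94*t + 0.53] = 7.83*t^2 + 2.48*t - 0.94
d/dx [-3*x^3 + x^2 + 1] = x*(2 - 9*x)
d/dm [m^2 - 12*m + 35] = 2*m - 12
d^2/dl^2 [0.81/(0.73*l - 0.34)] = 0.863298/(0.73*l - 0.34)^3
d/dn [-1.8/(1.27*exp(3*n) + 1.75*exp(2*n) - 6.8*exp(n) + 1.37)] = (6.858*exp(2*n) + 6.3*exp(n) - 12.24)*exp(n)/(1.27*exp(3*n) + 1.75*exp(2*n) - 6.8*exp(n) + 1.37)^2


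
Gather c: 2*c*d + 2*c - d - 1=c*(2*d + 2) - d - 1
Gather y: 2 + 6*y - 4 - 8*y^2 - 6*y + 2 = -8*y^2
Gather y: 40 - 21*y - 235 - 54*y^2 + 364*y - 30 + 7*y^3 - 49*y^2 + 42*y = 7*y^3 - 103*y^2 + 385*y - 225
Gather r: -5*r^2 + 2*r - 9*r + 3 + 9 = -5*r^2 - 7*r + 12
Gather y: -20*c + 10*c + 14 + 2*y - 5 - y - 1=-10*c + y + 8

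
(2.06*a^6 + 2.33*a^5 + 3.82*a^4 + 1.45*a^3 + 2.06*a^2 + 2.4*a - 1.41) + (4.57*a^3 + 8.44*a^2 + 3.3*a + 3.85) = 2.06*a^6 + 2.33*a^5 + 3.82*a^4 + 6.02*a^3 + 10.5*a^2 + 5.7*a + 2.44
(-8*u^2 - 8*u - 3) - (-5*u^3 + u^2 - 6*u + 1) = 5*u^3 - 9*u^2 - 2*u - 4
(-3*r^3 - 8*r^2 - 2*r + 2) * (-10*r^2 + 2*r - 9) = 30*r^5 + 74*r^4 + 31*r^3 + 48*r^2 + 22*r - 18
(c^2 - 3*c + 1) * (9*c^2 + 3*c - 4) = 9*c^4 - 24*c^3 - 4*c^2 + 15*c - 4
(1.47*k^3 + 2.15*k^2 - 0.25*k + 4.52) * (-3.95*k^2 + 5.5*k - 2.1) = -5.8065*k^5 - 0.407500000000001*k^4 + 9.7255*k^3 - 23.744*k^2 + 25.385*k - 9.492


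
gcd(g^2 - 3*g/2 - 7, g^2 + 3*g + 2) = g + 2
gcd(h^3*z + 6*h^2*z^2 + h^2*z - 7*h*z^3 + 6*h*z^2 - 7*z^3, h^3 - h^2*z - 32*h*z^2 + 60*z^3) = 1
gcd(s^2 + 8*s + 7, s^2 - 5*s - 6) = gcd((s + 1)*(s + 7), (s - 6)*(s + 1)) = s + 1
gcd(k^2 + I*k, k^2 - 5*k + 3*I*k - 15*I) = 1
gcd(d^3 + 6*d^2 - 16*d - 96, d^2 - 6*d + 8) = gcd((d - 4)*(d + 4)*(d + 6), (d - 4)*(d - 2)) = d - 4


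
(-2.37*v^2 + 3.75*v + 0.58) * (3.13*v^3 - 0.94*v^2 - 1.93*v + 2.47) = -7.4181*v^5 + 13.9653*v^4 + 2.8645*v^3 - 13.6366*v^2 + 8.1431*v + 1.4326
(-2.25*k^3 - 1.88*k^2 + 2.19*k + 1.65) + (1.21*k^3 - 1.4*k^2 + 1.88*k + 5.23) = -1.04*k^3 - 3.28*k^2 + 4.07*k + 6.88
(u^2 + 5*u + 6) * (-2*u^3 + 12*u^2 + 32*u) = -2*u^5 + 2*u^4 + 80*u^3 + 232*u^2 + 192*u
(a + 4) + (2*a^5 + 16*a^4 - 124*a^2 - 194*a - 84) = 2*a^5 + 16*a^4 - 124*a^2 - 193*a - 80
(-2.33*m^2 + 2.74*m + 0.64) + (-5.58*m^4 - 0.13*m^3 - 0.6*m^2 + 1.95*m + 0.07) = -5.58*m^4 - 0.13*m^3 - 2.93*m^2 + 4.69*m + 0.71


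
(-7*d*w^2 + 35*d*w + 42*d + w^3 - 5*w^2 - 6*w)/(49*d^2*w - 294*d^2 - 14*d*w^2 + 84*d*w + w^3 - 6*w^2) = (w + 1)/(-7*d + w)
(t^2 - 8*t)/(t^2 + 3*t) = (t - 8)/(t + 3)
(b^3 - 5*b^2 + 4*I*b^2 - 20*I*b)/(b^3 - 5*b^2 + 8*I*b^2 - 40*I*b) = (b + 4*I)/(b + 8*I)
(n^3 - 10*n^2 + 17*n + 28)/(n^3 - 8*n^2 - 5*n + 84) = (n + 1)/(n + 3)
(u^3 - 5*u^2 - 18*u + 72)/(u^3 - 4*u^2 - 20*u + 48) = (u - 3)/(u - 2)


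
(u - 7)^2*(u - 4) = u^3 - 18*u^2 + 105*u - 196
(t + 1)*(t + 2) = t^2 + 3*t + 2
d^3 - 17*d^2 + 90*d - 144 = (d - 8)*(d - 6)*(d - 3)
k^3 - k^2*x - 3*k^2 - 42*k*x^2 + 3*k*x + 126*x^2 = (k - 3)*(k - 7*x)*(k + 6*x)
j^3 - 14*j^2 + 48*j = j*(j - 8)*(j - 6)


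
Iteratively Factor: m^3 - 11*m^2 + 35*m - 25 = (m - 5)*(m^2 - 6*m + 5) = (m - 5)^2*(m - 1)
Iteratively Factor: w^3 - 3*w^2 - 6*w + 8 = (w + 2)*(w^2 - 5*w + 4) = (w - 4)*(w + 2)*(w - 1)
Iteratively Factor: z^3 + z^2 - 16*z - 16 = (z - 4)*(z^2 + 5*z + 4) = (z - 4)*(z + 4)*(z + 1)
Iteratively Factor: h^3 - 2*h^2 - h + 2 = (h + 1)*(h^2 - 3*h + 2) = (h - 2)*(h + 1)*(h - 1)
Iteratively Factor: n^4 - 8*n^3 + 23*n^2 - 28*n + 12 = (n - 2)*(n^3 - 6*n^2 + 11*n - 6) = (n - 2)^2*(n^2 - 4*n + 3) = (n - 3)*(n - 2)^2*(n - 1)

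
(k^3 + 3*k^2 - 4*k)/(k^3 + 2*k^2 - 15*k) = (k^2 + 3*k - 4)/(k^2 + 2*k - 15)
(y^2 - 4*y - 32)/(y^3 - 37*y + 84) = (y^2 - 4*y - 32)/(y^3 - 37*y + 84)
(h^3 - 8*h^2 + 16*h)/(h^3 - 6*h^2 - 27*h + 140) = h*(h - 4)/(h^2 - 2*h - 35)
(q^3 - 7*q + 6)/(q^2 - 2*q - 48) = (-q^3 + 7*q - 6)/(-q^2 + 2*q + 48)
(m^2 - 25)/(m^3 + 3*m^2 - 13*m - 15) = (m - 5)/(m^2 - 2*m - 3)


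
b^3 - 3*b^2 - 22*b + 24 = (b - 6)*(b - 1)*(b + 4)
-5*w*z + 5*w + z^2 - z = (-5*w + z)*(z - 1)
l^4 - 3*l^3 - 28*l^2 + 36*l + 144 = (l - 6)*(l - 3)*(l + 2)*(l + 4)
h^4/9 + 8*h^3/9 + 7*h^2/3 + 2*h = h*(h/3 + 1)^2*(h + 2)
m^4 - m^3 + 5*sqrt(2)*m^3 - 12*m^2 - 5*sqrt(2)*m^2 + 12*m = m*(m - 1)*(m - sqrt(2))*(m + 6*sqrt(2))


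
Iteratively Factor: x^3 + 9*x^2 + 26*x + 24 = (x + 3)*(x^2 + 6*x + 8) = (x + 2)*(x + 3)*(x + 4)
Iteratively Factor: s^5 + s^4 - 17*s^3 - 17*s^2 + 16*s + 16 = (s + 4)*(s^4 - 3*s^3 - 5*s^2 + 3*s + 4) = (s - 4)*(s + 4)*(s^3 + s^2 - s - 1) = (s - 4)*(s - 1)*(s + 4)*(s^2 + 2*s + 1) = (s - 4)*(s - 1)*(s + 1)*(s + 4)*(s + 1)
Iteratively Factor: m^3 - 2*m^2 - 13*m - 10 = (m + 2)*(m^2 - 4*m - 5) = (m + 1)*(m + 2)*(m - 5)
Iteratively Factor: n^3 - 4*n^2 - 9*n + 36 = (n - 4)*(n^2 - 9) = (n - 4)*(n - 3)*(n + 3)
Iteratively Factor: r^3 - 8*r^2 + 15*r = (r)*(r^2 - 8*r + 15) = r*(r - 5)*(r - 3)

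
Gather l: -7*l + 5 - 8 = -7*l - 3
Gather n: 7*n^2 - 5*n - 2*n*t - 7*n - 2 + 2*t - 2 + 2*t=7*n^2 + n*(-2*t - 12) + 4*t - 4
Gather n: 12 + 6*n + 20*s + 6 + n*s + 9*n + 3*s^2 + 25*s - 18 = n*(s + 15) + 3*s^2 + 45*s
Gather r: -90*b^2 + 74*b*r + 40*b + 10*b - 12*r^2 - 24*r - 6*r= -90*b^2 + 50*b - 12*r^2 + r*(74*b - 30)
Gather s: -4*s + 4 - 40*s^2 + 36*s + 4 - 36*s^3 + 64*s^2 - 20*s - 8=-36*s^3 + 24*s^2 + 12*s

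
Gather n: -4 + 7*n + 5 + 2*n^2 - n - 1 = 2*n^2 + 6*n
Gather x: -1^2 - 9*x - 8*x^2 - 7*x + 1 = -8*x^2 - 16*x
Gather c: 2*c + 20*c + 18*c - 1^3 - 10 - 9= 40*c - 20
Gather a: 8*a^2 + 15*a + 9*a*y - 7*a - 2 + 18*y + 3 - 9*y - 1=8*a^2 + a*(9*y + 8) + 9*y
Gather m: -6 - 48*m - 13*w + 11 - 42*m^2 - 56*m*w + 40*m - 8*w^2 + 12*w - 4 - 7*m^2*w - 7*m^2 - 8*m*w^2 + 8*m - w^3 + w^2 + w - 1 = m^2*(-7*w - 49) + m*(-8*w^2 - 56*w) - w^3 - 7*w^2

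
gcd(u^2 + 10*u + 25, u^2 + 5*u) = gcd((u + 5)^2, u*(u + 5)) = u + 5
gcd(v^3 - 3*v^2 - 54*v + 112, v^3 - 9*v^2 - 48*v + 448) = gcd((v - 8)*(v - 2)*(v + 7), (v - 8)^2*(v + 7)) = v^2 - v - 56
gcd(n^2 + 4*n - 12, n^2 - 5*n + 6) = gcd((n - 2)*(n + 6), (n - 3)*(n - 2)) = n - 2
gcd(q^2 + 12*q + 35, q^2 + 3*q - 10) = q + 5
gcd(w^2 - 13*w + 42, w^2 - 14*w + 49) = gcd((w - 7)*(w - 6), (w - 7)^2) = w - 7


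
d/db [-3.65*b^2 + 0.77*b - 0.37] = 0.77 - 7.3*b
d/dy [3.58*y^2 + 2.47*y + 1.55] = 7.16*y + 2.47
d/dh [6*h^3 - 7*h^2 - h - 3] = 18*h^2 - 14*h - 1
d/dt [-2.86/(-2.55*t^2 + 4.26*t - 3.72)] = (12.1836 - 14.586*t)/(2.55*t^2 - 4.26*t + 3.72)^2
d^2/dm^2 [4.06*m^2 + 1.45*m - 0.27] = 8.12000000000000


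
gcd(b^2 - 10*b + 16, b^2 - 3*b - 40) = b - 8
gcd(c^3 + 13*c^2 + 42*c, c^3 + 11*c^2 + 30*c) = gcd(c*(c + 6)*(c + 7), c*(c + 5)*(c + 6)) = c^2 + 6*c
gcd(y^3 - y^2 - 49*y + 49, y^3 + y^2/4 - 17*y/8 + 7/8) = y - 1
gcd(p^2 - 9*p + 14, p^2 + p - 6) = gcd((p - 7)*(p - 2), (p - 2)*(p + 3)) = p - 2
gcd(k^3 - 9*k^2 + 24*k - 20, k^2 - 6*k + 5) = k - 5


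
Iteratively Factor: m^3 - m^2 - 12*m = (m)*(m^2 - m - 12) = m*(m - 4)*(m + 3)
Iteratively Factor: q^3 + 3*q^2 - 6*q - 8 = (q + 1)*(q^2 + 2*q - 8) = (q + 1)*(q + 4)*(q - 2)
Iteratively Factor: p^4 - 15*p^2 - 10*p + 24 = (p - 1)*(p^3 + p^2 - 14*p - 24) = (p - 1)*(p + 3)*(p^2 - 2*p - 8) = (p - 4)*(p - 1)*(p + 3)*(p + 2)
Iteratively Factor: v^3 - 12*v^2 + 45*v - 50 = (v - 5)*(v^2 - 7*v + 10) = (v - 5)^2*(v - 2)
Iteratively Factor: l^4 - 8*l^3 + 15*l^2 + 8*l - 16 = (l - 4)*(l^3 - 4*l^2 - l + 4) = (l - 4)*(l - 1)*(l^2 - 3*l - 4) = (l - 4)^2*(l - 1)*(l + 1)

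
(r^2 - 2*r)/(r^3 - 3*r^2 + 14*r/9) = 9*(r - 2)/(9*r^2 - 27*r + 14)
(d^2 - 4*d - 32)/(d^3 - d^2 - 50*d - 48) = (d + 4)/(d^2 + 7*d + 6)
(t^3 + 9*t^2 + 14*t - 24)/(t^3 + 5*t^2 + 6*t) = (t^3 + 9*t^2 + 14*t - 24)/(t*(t^2 + 5*t + 6))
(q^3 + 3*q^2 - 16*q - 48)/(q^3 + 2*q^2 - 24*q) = (q^2 + 7*q + 12)/(q*(q + 6))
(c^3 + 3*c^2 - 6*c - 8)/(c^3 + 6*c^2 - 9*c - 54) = (c^3 + 3*c^2 - 6*c - 8)/(c^3 + 6*c^2 - 9*c - 54)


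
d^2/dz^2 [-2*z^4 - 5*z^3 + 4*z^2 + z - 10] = -24*z^2 - 30*z + 8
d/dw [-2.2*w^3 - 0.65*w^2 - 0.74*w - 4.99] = -6.6*w^2 - 1.3*w - 0.74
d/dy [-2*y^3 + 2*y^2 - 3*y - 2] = -6*y^2 + 4*y - 3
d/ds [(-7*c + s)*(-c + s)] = -8*c + 2*s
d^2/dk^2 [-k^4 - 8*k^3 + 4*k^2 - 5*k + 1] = -12*k^2 - 48*k + 8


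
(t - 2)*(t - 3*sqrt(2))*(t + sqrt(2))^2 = t^4 - 2*t^3 - sqrt(2)*t^3 - 10*t^2 + 2*sqrt(2)*t^2 - 6*sqrt(2)*t + 20*t + 12*sqrt(2)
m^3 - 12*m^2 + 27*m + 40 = (m - 8)*(m - 5)*(m + 1)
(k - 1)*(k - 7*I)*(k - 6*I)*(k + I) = k^4 - k^3 - 12*I*k^3 - 29*k^2 + 12*I*k^2 + 29*k - 42*I*k + 42*I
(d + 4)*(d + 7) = d^2 + 11*d + 28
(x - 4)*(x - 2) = x^2 - 6*x + 8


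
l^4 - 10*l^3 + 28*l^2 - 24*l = l*(l - 6)*(l - 2)^2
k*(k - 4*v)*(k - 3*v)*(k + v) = k^4 - 6*k^3*v + 5*k^2*v^2 + 12*k*v^3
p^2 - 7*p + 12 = (p - 4)*(p - 3)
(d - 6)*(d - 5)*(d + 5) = d^3 - 6*d^2 - 25*d + 150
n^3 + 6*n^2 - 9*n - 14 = (n - 2)*(n + 1)*(n + 7)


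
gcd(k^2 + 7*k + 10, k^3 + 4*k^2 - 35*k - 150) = k + 5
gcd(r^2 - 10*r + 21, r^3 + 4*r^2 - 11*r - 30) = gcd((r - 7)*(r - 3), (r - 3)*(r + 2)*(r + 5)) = r - 3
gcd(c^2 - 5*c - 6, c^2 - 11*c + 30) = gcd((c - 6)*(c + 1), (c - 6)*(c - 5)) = c - 6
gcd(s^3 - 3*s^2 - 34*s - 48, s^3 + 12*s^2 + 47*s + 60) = s + 3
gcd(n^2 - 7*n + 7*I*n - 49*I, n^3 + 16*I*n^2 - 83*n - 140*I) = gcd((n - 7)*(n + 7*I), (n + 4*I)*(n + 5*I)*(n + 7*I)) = n + 7*I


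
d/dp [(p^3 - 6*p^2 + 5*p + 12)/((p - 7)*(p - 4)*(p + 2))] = (-3*p^2 - 22*p + 13)/(p^4 - 10*p^3 - 3*p^2 + 140*p + 196)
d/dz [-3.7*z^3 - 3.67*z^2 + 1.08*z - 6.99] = -11.1*z^2 - 7.34*z + 1.08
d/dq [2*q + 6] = 2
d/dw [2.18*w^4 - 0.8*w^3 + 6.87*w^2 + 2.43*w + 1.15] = 8.72*w^3 - 2.4*w^2 + 13.74*w + 2.43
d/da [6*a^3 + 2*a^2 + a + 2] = 18*a^2 + 4*a + 1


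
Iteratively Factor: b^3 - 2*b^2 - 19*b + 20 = (b - 1)*(b^2 - b - 20) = (b - 5)*(b - 1)*(b + 4)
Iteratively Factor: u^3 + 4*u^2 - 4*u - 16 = (u - 2)*(u^2 + 6*u + 8) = (u - 2)*(u + 2)*(u + 4)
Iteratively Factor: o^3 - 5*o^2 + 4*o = (o - 1)*(o^2 - 4*o) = (o - 4)*(o - 1)*(o)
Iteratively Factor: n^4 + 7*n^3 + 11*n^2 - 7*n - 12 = (n - 1)*(n^3 + 8*n^2 + 19*n + 12) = (n - 1)*(n + 1)*(n^2 + 7*n + 12) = (n - 1)*(n + 1)*(n + 3)*(n + 4)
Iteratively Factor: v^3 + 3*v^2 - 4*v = (v + 4)*(v^2 - v) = (v - 1)*(v + 4)*(v)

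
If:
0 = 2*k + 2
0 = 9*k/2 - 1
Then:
No Solution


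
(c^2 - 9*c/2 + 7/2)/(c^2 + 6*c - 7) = (c - 7/2)/(c + 7)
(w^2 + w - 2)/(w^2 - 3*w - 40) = (-w^2 - w + 2)/(-w^2 + 3*w + 40)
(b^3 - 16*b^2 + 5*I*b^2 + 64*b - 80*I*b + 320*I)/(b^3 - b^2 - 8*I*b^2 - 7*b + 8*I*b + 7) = (b^3 + b^2*(-16 + 5*I) + b*(64 - 80*I) + 320*I)/(b^3 + b^2*(-1 - 8*I) + b*(-7 + 8*I) + 7)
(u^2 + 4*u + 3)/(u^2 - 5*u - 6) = (u + 3)/(u - 6)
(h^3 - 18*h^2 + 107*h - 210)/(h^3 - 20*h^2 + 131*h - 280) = (h - 6)/(h - 8)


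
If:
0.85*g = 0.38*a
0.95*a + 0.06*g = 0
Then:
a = 0.00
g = 0.00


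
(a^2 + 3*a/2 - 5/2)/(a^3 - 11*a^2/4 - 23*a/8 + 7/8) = 4*(2*a^2 + 3*a - 5)/(8*a^3 - 22*a^2 - 23*a + 7)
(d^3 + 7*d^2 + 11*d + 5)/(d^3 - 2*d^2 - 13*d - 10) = (d^2 + 6*d + 5)/(d^2 - 3*d - 10)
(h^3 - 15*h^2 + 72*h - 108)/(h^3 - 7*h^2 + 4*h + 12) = (h^2 - 9*h + 18)/(h^2 - h - 2)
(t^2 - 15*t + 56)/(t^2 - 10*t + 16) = (t - 7)/(t - 2)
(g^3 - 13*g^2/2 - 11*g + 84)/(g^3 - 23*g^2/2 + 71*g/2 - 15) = (2*g^2 - g - 28)/(2*g^2 - 11*g + 5)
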